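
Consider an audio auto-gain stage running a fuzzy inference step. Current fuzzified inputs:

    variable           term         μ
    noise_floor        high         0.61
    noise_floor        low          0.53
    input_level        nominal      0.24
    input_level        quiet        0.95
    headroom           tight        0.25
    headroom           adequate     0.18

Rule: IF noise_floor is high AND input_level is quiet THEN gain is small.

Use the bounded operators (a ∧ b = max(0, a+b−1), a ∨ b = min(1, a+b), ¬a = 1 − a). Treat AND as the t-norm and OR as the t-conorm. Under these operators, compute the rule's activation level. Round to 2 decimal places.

firing strength: high=0.61, quiet=0.95; AND[max(0, a+b−1)] → w = 0.56

0.56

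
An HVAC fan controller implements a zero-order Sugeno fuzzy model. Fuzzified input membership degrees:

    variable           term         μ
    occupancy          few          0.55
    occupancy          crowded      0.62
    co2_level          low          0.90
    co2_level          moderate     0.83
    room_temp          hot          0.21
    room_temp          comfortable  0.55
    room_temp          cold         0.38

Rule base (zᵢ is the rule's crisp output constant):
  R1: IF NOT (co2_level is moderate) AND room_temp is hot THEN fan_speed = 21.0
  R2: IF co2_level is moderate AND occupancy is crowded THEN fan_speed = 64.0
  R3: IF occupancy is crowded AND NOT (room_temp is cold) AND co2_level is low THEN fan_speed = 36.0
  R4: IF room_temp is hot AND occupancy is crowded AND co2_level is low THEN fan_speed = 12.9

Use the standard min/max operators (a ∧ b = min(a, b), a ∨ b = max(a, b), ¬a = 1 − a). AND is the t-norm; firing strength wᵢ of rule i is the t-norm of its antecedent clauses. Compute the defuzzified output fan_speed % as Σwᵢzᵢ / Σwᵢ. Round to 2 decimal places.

42.15

R1 (z=21.0): ¬moderate=1−0.83=0.17, hot=0.21; AND[min(a, b)] → w = 0.17
R2 (z=64.0): moderate=0.83, crowded=0.62; AND[min(a, b)] → w = 0.62
R3 (z=36.0): crowded=0.62, ¬cold=1−0.38=0.62, low=0.90; AND[min(a, b)] → w = 0.62
R4 (z=12.9): hot=0.21, crowded=0.62, low=0.90; AND[min(a, b)] → w = 0.21
Weighted average = (0.17·21.0 + 0.62·64.0 + 0.62·36.0 + 0.21·12.9) / (0.17 + 0.62 + 0.62 + 0.21)
  = 68.2790 / 1.6200 = 42.15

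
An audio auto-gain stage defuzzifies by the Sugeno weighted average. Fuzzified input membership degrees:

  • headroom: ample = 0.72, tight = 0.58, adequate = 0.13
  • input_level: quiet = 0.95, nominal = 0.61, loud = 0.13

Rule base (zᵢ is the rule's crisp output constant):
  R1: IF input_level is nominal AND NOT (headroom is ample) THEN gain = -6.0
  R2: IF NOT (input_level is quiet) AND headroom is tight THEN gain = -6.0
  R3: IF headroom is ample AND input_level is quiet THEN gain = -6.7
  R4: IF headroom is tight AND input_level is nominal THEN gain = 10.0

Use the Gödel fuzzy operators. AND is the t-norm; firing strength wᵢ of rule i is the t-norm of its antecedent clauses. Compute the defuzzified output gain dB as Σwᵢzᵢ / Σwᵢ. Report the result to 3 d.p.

-0.616

R1 (z=-6.0): nominal=0.61, ¬ample=1−0.72=0.28; AND[min(a, b)] → w = 0.28
R2 (z=-6.0): ¬quiet=1−0.95=0.05, tight=0.58; AND[min(a, b)] → w = 0.05
R3 (z=-6.7): ample=0.72, quiet=0.95; AND[min(a, b)] → w = 0.72
R4 (z=10.0): tight=0.58, nominal=0.61; AND[min(a, b)] → w = 0.58
Weighted average = (0.28·-6.0 + 0.05·-6.0 + 0.72·-6.7 + 0.58·10.0) / (0.28 + 0.05 + 0.72 + 0.58)
  = -1.0040 / 1.6300 = -0.616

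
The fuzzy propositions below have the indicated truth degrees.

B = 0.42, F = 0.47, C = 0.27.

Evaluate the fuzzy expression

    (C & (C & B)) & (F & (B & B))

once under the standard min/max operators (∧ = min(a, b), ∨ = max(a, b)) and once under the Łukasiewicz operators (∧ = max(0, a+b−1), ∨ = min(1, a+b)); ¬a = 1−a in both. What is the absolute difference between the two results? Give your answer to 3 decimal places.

Under standard min/max:
  C & B = min(a, b) on (0.27, 0.42) = 0.27
  C & (C & B) = min(a, b) on (0.27, 0.27) = 0.27
  B & B = min(a, b) on (0.42, 0.42) = 0.42
  F & (B & B) = min(a, b) on (0.47, 0.42) = 0.42
  (C & (C & B)) & (F & (B & B)) = min(a, b) on (0.27, 0.42) = 0.27
  → value = 0.2700
Under Łukasiewicz:
  C & B = max(0, a+b−1) on (0.27, 0.42) = 0.00
  C & (C & B) = max(0, a+b−1) on (0.27, 0.00) = 0.00
  B & B = max(0, a+b−1) on (0.42, 0.42) = 0.00
  F & (B & B) = max(0, a+b−1) on (0.47, 0.00) = 0.00
  (C & (C & B)) & (F & (B & B)) = max(0, a+b−1) on (0.00, 0.00) = 0.00
  → value = 0.0000
|0.2700 − 0.0000| = 0.270

0.270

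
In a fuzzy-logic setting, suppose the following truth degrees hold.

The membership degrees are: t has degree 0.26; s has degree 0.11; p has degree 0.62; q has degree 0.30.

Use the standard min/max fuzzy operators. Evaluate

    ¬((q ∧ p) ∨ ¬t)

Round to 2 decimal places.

0.26

q ∧ p = min(a, b) on (0.30, 0.62) = 0.30
¬t = 1 − 0.26 = 0.74
(q ∧ p) ∨ ¬t = max(a, b) on (0.30, 0.74) = 0.74
¬((q ∧ p) ∨ ¬t) = 1 − 0.74 = 0.26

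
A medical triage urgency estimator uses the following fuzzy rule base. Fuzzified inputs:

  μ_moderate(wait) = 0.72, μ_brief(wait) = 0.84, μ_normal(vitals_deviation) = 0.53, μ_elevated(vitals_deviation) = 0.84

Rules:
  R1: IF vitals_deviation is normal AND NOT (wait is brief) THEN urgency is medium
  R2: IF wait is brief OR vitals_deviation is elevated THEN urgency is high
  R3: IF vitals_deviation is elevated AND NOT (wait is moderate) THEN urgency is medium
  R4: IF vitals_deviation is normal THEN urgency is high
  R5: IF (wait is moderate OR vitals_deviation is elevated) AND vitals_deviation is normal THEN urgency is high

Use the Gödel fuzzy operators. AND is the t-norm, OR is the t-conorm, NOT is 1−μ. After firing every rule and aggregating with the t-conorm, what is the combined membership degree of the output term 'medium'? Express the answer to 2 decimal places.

R1: normal=0.53, ¬brief=1−0.84=0.16; AND[min(a, b)] → w = 0.16
R2: brief=0.84, elevated=0.84; OR[max(a, b)] → w = 0.84
R3: elevated=0.84, ¬moderate=1−0.72=0.28; AND[min(a, b)] → w = 0.28
R4: normal=0.53 → w = 0.53
R5: (moderate=0.72 OR elevated=0.84) = 0.84; AND[min(a, b)] with normal=0.53 → w = 0.53
Rules with consequent 'medium': {R1, R3} → strengths 0.16, 0.28
Aggregate via t-conorm [max(a, b)]: 0.28

0.28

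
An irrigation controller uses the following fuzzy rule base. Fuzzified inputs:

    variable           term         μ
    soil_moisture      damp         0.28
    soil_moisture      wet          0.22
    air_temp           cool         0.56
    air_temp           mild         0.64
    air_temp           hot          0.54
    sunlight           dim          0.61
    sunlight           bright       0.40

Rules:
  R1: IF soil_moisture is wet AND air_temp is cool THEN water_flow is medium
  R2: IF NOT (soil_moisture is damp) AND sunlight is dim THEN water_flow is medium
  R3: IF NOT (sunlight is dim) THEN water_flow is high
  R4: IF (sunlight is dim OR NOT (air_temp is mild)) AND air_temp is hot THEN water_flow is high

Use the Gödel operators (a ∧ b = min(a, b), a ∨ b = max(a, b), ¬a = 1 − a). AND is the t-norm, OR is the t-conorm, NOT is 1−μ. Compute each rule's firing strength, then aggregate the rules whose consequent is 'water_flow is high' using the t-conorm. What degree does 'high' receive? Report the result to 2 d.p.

0.54

R1: wet=0.22, cool=0.56; AND[min(a, b)] → w = 0.22
R2: ¬damp=1−0.28=0.72, dim=0.61; AND[min(a, b)] → w = 0.61
R3: ¬dim=1−0.61=0.39 → w = 0.39
R4: (dim=0.61 OR ¬mild=1−0.64=0.36) = 0.61; AND[min(a, b)] with hot=0.54 → w = 0.54
Rules with consequent 'high': {R3, R4} → strengths 0.39, 0.54
Aggregate via t-conorm [max(a, b)]: 0.54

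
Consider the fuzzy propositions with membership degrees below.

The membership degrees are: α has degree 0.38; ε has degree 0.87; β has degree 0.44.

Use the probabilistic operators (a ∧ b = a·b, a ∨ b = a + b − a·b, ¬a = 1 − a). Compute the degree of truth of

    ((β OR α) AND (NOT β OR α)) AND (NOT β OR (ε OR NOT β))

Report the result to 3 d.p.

β OR α = a + b − a·b on (0.4400, 0.3800) = 0.6528
NOT β = 1 − 0.4400 = 0.5600
NOT β OR α = a + b − a·b on (0.5600, 0.3800) = 0.7272
(β OR α) AND (NOT β OR α) = a·b on (0.6528, 0.7272) = 0.4747
NOT β = 1 − 0.4400 = 0.5600
NOT β = 1 − 0.4400 = 0.5600
ε OR NOT β = a + b − a·b on (0.8700, 0.5600) = 0.9428
NOT β OR (ε OR NOT β) = a + b − a·b on (0.5600, 0.9428) = 0.9748
((β OR α) AND (NOT β OR α)) AND (NOT β OR (ε OR NOT β)) = a·b on (0.4747, 0.9748) = 0.4628

0.463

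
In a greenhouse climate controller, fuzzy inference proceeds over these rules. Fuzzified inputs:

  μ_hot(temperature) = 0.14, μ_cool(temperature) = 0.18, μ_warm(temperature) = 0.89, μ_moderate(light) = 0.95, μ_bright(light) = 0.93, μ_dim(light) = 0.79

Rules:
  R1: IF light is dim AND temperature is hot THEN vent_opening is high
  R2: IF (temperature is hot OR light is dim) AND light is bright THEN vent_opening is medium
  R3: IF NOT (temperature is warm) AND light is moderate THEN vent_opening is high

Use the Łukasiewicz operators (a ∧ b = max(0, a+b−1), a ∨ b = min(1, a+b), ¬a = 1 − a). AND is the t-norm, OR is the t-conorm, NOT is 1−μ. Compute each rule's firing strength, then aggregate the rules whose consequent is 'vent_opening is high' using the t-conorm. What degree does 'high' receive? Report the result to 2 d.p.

0.06

R1: dim=0.79, hot=0.14; AND[max(0, a+b−1)] → w = 0.00
R2: (hot=0.14 OR dim=0.79) = 0.93; AND[max(0, a+b−1)] with bright=0.93 → w = 0.86
R3: ¬warm=1−0.89=0.11, moderate=0.95; AND[max(0, a+b−1)] → w = 0.06
Rules with consequent 'high': {R1, R3} → strengths 0.00, 0.06
Aggregate via t-conorm [min(1, a+b)]: 0.06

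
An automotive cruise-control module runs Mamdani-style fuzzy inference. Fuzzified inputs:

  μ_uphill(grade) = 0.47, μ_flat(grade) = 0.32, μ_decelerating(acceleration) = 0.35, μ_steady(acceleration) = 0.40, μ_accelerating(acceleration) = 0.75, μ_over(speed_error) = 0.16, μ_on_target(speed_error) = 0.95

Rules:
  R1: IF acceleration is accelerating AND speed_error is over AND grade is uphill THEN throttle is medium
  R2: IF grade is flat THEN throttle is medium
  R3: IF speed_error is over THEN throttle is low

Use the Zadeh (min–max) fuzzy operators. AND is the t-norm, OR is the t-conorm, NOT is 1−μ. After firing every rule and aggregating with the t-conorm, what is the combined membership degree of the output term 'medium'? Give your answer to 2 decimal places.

0.32

R1: accelerating=0.75, over=0.16, uphill=0.47; AND[min(a, b)] → w = 0.16
R2: flat=0.32 → w = 0.32
R3: over=0.16 → w = 0.16
Rules with consequent 'medium': {R1, R2} → strengths 0.16, 0.32
Aggregate via t-conorm [max(a, b)]: 0.32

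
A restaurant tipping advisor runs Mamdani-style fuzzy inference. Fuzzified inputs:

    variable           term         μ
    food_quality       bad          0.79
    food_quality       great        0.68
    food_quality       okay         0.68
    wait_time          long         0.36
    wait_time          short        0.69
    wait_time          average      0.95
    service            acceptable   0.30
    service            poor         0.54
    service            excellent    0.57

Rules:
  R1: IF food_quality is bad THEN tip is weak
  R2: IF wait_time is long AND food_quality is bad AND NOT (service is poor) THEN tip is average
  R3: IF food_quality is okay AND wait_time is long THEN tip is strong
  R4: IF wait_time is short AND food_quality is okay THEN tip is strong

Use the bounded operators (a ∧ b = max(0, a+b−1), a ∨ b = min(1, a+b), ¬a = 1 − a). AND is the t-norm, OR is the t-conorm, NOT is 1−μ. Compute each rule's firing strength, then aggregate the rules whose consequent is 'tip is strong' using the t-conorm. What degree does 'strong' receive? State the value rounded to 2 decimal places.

0.41

R1: bad=0.79 → w = 0.79
R2: long=0.36, bad=0.79, ¬poor=1−0.54=0.46; AND[max(0, a+b−1)] → w = 0.00
R3: okay=0.68, long=0.36; AND[max(0, a+b−1)] → w = 0.04
R4: short=0.69, okay=0.68; AND[max(0, a+b−1)] → w = 0.37
Rules with consequent 'strong': {R3, R4} → strengths 0.04, 0.37
Aggregate via t-conorm [min(1, a+b)]: 0.41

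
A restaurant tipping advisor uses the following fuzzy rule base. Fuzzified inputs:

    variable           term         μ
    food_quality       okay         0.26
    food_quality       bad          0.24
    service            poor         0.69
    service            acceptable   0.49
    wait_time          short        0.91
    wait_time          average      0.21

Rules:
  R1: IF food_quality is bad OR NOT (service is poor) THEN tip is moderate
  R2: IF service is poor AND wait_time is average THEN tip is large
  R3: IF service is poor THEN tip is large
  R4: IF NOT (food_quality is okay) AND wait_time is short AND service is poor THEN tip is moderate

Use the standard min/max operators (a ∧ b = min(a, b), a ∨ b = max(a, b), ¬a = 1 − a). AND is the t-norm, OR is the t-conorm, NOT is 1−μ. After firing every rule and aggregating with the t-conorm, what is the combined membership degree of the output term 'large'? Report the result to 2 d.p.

R1: bad=0.24, ¬poor=1−0.69=0.31; OR[max(a, b)] → w = 0.31
R2: poor=0.69, average=0.21; AND[min(a, b)] → w = 0.21
R3: poor=0.69 → w = 0.69
R4: ¬okay=1−0.26=0.74, short=0.91, poor=0.69; AND[min(a, b)] → w = 0.69
Rules with consequent 'large': {R2, R3} → strengths 0.21, 0.69
Aggregate via t-conorm [max(a, b)]: 0.69

0.69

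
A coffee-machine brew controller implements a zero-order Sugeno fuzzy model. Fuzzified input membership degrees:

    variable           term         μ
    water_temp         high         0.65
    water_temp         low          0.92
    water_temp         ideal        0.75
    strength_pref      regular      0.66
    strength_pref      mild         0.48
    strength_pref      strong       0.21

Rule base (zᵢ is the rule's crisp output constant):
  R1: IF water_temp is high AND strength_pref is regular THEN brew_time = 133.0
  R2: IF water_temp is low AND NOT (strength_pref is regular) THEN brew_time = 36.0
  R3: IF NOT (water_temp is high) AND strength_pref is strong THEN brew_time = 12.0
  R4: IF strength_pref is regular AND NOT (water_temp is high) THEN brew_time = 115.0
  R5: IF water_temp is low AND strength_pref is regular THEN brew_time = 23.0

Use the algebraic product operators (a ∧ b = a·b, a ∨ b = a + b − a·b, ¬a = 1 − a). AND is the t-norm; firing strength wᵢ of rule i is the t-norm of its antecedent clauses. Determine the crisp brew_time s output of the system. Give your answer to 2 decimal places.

R1 (z=133.0): high=0.65, regular=0.66; AND[a·b] → w = 0.4290
R2 (z=36.0): low=0.92, ¬regular=1−0.66=0.34; AND[a·b] → w = 0.3128
R3 (z=12.0): ¬high=1−0.65=0.35, strong=0.21; AND[a·b] → w = 0.0735
R4 (z=115.0): regular=0.66, ¬high=1−0.65=0.35; AND[a·b] → w = 0.2310
R5 (z=23.0): low=0.92, regular=0.66; AND[a·b] → w = 0.6072
Weighted average = (0.4290·133.0 + 0.3128·36.0 + 0.0735·12.0 + 0.2310·115.0 + 0.6072·23.0) / (0.4290 + 0.3128 + 0.0735 + 0.2310 + 0.6072)
  = 109.7304 / 1.6535 = 66.36

66.36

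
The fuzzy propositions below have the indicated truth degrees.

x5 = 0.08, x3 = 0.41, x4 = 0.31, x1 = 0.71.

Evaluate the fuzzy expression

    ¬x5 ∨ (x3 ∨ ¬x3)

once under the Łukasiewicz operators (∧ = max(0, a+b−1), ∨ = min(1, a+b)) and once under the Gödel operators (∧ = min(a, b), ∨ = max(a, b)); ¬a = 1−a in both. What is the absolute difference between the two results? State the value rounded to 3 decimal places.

Under Łukasiewicz:
  ¬x5 = 1 − 0.08 = 0.92
  ¬x3 = 1 − 0.41 = 0.59
  x3 ∨ ¬x3 = min(1, a+b) on (0.41, 0.59) = 1.00
  ¬x5 ∨ (x3 ∨ ¬x3) = min(1, a+b) on (0.92, 1.00) = 1.00
  → value = 1.0000
Under Gödel:
  ¬x5 = 1 − 0.08 = 0.92
  ¬x3 = 1 − 0.41 = 0.59
  x3 ∨ ¬x3 = max(a, b) on (0.41, 0.59) = 0.59
  ¬x5 ∨ (x3 ∨ ¬x3) = max(a, b) on (0.92, 0.59) = 0.92
  → value = 0.9200
|1.0000 − 0.9200| = 0.080

0.080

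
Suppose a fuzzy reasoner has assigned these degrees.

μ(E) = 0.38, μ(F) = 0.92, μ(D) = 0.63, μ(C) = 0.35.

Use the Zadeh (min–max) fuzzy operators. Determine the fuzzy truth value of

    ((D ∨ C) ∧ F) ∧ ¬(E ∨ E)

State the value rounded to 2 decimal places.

0.62

D ∨ C = max(a, b) on (0.63, 0.35) = 0.63
(D ∨ C) ∧ F = min(a, b) on (0.63, 0.92) = 0.63
E ∨ E = max(a, b) on (0.38, 0.38) = 0.38
¬(E ∨ E) = 1 − 0.38 = 0.62
((D ∨ C) ∧ F) ∧ ¬(E ∨ E) = min(a, b) on (0.63, 0.62) = 0.62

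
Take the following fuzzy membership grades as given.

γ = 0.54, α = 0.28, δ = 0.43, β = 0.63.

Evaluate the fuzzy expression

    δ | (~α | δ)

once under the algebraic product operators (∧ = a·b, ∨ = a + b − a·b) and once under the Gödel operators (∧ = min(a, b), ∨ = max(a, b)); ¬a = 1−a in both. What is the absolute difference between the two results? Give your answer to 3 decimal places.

0.189

Under algebraic product:
  ~α = 1 − 0.2800 = 0.7200
  ~α | δ = a + b − a·b on (0.7200, 0.4300) = 0.8404
  δ | (~α | δ) = a + b − a·b on (0.4300, 0.8404) = 0.9090
  → value = 0.9090
Under Gödel:
  ~α = 1 − 0.28 = 0.72
  ~α | δ = max(a, b) on (0.72, 0.43) = 0.72
  δ | (~α | δ) = max(a, b) on (0.43, 0.72) = 0.72
  → value = 0.7200
|0.9090 − 0.7200| = 0.189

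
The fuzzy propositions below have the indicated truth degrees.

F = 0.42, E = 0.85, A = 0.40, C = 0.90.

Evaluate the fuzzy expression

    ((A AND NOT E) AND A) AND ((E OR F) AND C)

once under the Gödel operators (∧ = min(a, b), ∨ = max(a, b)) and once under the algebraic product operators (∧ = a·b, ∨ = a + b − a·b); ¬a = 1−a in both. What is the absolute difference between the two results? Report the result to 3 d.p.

0.130

Under Gödel:
  NOT E = 1 − 0.85 = 0.15
  A AND NOT E = min(a, b) on (0.40, 0.15) = 0.15
  (A AND NOT E) AND A = min(a, b) on (0.15, 0.40) = 0.15
  E OR F = max(a, b) on (0.85, 0.42) = 0.85
  (E OR F) AND C = min(a, b) on (0.85, 0.90) = 0.85
  ((A AND NOT E) AND A) AND ((E OR F) AND C) = min(a, b) on (0.15, 0.85) = 0.15
  → value = 0.1500
Under algebraic product:
  NOT E = 1 − 0.8500 = 0.1500
  A AND NOT E = a·b on (0.4000, 0.1500) = 0.0600
  (A AND NOT E) AND A = a·b on (0.0600, 0.4000) = 0.0240
  E OR F = a + b − a·b on (0.8500, 0.4200) = 0.9130
  (E OR F) AND C = a·b on (0.9130, 0.9000) = 0.8217
  ((A AND NOT E) AND A) AND ((E OR F) AND C) = a·b on (0.0240, 0.8217) = 0.0197
  → value = 0.0197
|0.1500 − 0.0197| = 0.130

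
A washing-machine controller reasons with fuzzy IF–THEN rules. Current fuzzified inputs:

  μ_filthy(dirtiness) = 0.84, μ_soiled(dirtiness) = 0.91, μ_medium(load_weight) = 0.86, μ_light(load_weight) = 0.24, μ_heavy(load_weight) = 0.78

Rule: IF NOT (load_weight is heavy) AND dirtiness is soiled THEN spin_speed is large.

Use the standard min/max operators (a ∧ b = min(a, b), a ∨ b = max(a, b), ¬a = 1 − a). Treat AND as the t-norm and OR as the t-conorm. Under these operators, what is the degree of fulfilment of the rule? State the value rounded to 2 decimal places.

0.22

firing strength: ¬heavy=1−0.78=0.22, soiled=0.91; AND[min(a, b)] → w = 0.22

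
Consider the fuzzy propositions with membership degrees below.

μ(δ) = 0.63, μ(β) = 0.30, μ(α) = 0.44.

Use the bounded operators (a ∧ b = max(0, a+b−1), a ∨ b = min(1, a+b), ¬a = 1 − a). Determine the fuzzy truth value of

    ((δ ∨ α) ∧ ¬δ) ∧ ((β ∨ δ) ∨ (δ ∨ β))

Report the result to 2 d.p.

0.37

δ ∨ α = min(1, a+b) on (0.63, 0.44) = 1.00
¬δ = 1 − 0.63 = 0.37
(δ ∨ α) ∧ ¬δ = max(0, a+b−1) on (1.00, 0.37) = 0.37
β ∨ δ = min(1, a+b) on (0.30, 0.63) = 0.93
δ ∨ β = min(1, a+b) on (0.63, 0.30) = 0.93
(β ∨ δ) ∨ (δ ∨ β) = min(1, a+b) on (0.93, 0.93) = 1.00
((δ ∨ α) ∧ ¬δ) ∧ ((β ∨ δ) ∨ (δ ∨ β)) = max(0, a+b−1) on (0.37, 1.00) = 0.37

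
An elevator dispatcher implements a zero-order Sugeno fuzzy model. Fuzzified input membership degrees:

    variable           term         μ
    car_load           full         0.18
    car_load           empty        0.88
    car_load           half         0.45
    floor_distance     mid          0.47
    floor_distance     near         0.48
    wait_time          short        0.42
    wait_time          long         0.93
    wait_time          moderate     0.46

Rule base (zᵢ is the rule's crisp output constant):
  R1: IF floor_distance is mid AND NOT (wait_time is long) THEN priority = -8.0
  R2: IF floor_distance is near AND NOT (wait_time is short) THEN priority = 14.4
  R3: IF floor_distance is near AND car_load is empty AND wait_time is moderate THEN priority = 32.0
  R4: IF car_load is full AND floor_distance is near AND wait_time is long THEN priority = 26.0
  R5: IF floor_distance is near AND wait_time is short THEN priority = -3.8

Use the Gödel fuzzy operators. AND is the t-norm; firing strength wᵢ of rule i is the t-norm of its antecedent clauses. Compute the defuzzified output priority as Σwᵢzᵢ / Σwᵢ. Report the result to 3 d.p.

15.004

R1 (z=-8.0): mid=0.47, ¬long=1−0.93=0.07; AND[min(a, b)] → w = 0.07
R2 (z=14.4): near=0.48, ¬short=1−0.42=0.58; AND[min(a, b)] → w = 0.48
R3 (z=32.0): near=0.48, empty=0.88, moderate=0.46; AND[min(a, b)] → w = 0.46
R4 (z=26.0): full=0.18, near=0.48, long=0.93; AND[min(a, b)] → w = 0.18
R5 (z=-3.8): near=0.48, short=0.42; AND[min(a, b)] → w = 0.42
Weighted average = (0.07·-8.0 + 0.48·14.4 + 0.46·32.0 + 0.18·26.0 + 0.42·-3.8) / (0.07 + 0.48 + 0.46 + 0.18 + 0.42)
  = 24.1560 / 1.6100 = 15.004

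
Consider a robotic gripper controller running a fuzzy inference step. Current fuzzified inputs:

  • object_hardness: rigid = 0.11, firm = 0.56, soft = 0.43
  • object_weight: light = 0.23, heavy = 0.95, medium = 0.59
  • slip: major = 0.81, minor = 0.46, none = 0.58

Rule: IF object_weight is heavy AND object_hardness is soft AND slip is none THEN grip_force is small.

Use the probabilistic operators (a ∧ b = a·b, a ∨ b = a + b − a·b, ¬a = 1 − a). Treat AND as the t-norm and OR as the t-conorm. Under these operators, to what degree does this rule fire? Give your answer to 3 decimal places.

firing strength: heavy=0.95, soft=0.43, none=0.58; AND[a·b] → w = 0.2369

0.237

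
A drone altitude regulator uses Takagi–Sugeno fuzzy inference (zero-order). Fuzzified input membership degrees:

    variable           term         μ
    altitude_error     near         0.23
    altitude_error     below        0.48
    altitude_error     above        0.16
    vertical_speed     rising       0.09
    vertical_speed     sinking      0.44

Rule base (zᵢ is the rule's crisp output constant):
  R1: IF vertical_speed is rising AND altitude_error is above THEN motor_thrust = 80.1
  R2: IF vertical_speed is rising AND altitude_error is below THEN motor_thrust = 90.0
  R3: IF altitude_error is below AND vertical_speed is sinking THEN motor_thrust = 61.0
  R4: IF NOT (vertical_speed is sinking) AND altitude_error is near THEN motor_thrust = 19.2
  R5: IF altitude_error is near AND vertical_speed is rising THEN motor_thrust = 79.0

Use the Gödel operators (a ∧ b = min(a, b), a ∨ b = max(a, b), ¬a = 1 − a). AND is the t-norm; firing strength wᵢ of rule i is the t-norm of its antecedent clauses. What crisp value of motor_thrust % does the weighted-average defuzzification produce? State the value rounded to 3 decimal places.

R1 (z=80.1): rising=0.09, above=0.16; AND[min(a, b)] → w = 0.09
R2 (z=90.0): rising=0.09, below=0.48; AND[min(a, b)] → w = 0.09
R3 (z=61.0): below=0.48, sinking=0.44; AND[min(a, b)] → w = 0.44
R4 (z=19.2): ¬sinking=1−0.44=0.56, near=0.23; AND[min(a, b)] → w = 0.23
R5 (z=79.0): near=0.23, rising=0.09; AND[min(a, b)] → w = 0.09
Weighted average = (0.09·80.1 + 0.09·90.0 + 0.44·61.0 + 0.23·19.2 + 0.09·79.0) / (0.09 + 0.09 + 0.44 + 0.23 + 0.09)
  = 53.6750 / 0.9400 = 57.101

57.101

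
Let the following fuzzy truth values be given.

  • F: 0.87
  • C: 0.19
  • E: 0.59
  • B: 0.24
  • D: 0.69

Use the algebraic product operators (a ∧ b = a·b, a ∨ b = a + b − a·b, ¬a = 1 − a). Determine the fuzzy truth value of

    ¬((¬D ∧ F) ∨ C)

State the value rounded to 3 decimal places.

0.592

¬D = 1 − 0.6900 = 0.3100
¬D ∧ F = a·b on (0.3100, 0.8700) = 0.2697
(¬D ∧ F) ∨ C = a + b − a·b on (0.2697, 0.1900) = 0.4085
¬((¬D ∧ F) ∨ C) = 1 − 0.4085 = 0.5915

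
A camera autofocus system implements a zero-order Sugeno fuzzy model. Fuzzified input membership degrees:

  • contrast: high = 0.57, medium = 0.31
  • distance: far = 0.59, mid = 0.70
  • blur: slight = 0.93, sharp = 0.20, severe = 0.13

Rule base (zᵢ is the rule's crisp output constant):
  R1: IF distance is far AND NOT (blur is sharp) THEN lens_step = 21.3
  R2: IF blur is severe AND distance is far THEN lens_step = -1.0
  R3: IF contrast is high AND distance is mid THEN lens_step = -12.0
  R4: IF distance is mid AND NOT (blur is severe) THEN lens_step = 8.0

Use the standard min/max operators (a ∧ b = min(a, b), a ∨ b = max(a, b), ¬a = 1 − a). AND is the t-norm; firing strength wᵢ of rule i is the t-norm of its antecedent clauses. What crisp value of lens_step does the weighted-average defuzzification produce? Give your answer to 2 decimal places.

R1 (z=21.3): far=0.59, ¬sharp=1−0.20=0.80; AND[min(a, b)] → w = 0.59
R2 (z=-1.0): severe=0.13, far=0.59; AND[min(a, b)] → w = 0.13
R3 (z=-12.0): high=0.57, mid=0.70; AND[min(a, b)] → w = 0.57
R4 (z=8.0): mid=0.70, ¬severe=1−0.13=0.87; AND[min(a, b)] → w = 0.70
Weighted average = (0.59·21.3 + 0.13·-1.0 + 0.57·-12.0 + 0.70·8.0) / (0.59 + 0.13 + 0.57 + 0.70)
  = 11.1970 / 1.9900 = 5.63

5.63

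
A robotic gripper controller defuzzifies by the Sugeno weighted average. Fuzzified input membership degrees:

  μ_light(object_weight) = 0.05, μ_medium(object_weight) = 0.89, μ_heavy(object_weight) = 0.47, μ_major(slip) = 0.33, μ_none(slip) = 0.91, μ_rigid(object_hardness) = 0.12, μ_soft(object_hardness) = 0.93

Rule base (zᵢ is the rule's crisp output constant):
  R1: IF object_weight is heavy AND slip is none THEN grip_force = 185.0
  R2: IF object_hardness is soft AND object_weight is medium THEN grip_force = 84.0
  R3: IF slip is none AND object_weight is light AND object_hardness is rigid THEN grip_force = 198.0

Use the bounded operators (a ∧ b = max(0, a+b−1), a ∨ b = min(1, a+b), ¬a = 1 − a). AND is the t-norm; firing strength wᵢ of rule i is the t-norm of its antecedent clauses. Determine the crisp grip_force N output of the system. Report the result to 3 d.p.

R1 (z=185.0): heavy=0.47, none=0.91; AND[max(0, a+b−1)] → w = 0.38
R2 (z=84.0): soft=0.93, medium=0.89; AND[max(0, a+b−1)] → w = 0.82
R3 (z=198.0): none=0.91, light=0.05, rigid=0.12; AND[max(0, a+b−1)] → w = 0.00
Weighted average = (0.38·185.0 + 0.82·84.0 + 0.00·198.0) / (0.38 + 0.82 + 0.00)
  = 139.1800 / 1.2000 = 115.983

115.983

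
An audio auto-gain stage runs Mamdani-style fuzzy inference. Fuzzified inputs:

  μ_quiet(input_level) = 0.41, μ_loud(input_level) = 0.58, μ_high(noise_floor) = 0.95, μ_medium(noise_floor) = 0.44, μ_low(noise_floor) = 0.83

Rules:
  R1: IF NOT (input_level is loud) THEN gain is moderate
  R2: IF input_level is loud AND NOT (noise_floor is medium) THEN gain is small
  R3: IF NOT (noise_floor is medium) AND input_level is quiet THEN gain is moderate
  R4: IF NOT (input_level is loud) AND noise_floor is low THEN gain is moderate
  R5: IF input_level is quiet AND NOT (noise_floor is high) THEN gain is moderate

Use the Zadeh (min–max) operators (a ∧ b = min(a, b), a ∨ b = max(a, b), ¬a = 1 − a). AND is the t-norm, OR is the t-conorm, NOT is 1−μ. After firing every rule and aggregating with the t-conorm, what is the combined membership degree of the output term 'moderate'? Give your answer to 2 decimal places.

0.42

R1: ¬loud=1−0.58=0.42 → w = 0.42
R2: loud=0.58, ¬medium=1−0.44=0.56; AND[min(a, b)] → w = 0.56
R3: ¬medium=1−0.44=0.56, quiet=0.41; AND[min(a, b)] → w = 0.41
R4: ¬loud=1−0.58=0.42, low=0.83; AND[min(a, b)] → w = 0.42
R5: quiet=0.41, ¬high=1−0.95=0.05; AND[min(a, b)] → w = 0.05
Rules with consequent 'moderate': {R1, R3, R4, R5} → strengths 0.42, 0.41, 0.42, 0.05
Aggregate via t-conorm [max(a, b)]: 0.42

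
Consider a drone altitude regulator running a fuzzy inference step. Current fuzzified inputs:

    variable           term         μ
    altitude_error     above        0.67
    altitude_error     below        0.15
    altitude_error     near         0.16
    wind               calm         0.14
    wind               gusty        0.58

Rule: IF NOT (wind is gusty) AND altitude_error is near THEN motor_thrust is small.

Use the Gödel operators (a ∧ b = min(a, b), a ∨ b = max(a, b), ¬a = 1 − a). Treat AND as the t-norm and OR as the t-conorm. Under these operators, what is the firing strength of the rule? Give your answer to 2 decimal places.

0.16

firing strength: ¬gusty=1−0.58=0.42, near=0.16; AND[min(a, b)] → w = 0.16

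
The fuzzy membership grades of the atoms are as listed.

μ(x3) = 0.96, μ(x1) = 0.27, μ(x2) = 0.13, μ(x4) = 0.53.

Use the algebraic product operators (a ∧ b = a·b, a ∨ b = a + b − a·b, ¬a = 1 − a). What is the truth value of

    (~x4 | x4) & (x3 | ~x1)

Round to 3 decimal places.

~x4 = 1 − 0.5300 = 0.4700
~x4 | x4 = a + b − a·b on (0.4700, 0.5300) = 0.7509
~x1 = 1 − 0.2700 = 0.7300
x3 | ~x1 = a + b − a·b on (0.9600, 0.7300) = 0.9892
(~x4 | x4) & (x3 | ~x1) = a·b on (0.7509, 0.9892) = 0.7428

0.743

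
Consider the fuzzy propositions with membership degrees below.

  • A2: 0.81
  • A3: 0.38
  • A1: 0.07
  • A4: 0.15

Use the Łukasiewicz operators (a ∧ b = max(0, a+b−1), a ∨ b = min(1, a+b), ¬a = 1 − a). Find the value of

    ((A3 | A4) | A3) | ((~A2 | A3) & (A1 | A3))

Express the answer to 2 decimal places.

A3 | A4 = min(1, a+b) on (0.38, 0.15) = 0.53
(A3 | A4) | A3 = min(1, a+b) on (0.53, 0.38) = 0.91
~A2 = 1 − 0.81 = 0.19
~A2 | A3 = min(1, a+b) on (0.19, 0.38) = 0.57
A1 | A3 = min(1, a+b) on (0.07, 0.38) = 0.45
(~A2 | A3) & (A1 | A3) = max(0, a+b−1) on (0.57, 0.45) = 0.02
((A3 | A4) | A3) | ((~A2 | A3) & (A1 | A3)) = min(1, a+b) on (0.91, 0.02) = 0.93

0.93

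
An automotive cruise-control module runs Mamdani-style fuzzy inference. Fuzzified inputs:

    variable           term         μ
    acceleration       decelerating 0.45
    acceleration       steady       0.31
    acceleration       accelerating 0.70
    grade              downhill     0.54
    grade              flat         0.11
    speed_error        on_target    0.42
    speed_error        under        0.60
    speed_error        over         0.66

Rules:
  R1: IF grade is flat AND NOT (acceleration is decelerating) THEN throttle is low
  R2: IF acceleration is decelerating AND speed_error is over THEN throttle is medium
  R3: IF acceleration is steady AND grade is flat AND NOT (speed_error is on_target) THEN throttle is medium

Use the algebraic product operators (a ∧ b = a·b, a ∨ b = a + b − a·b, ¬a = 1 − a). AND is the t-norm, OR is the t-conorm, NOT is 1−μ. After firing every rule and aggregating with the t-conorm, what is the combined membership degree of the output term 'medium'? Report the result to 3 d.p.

0.311

R1: flat=0.11, ¬decelerating=1−0.45=0.55; AND[a·b] → w = 0.0605
R2: decelerating=0.45, over=0.66; AND[a·b] → w = 0.2970
R3: steady=0.31, flat=0.11, ¬on_target=1−0.42=0.58; AND[a·b] → w = 0.0198
Rules with consequent 'medium': {R2, R3} → strengths 0.2970, 0.0198
Aggregate via t-conorm [a + b − a·b]: 0.3109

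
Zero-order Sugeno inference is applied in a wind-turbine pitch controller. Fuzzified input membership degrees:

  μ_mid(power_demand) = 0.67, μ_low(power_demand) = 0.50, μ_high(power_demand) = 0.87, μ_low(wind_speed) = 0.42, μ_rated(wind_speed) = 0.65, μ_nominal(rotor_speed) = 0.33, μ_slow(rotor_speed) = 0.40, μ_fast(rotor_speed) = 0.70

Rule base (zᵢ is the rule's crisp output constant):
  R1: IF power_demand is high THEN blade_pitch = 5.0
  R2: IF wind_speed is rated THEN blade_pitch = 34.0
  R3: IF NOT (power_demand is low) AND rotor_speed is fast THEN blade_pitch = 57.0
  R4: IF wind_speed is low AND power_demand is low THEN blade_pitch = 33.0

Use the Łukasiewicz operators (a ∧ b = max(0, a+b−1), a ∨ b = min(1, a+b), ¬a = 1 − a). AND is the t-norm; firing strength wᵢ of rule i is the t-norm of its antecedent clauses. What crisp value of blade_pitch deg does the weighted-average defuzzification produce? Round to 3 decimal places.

R1 (z=5.0): high=0.87 → w = 0.87
R2 (z=34.0): rated=0.65 → w = 0.65
R3 (z=57.0): ¬low=1−0.50=0.50, fast=0.70; AND[max(0, a+b−1)] → w = 0.20
R4 (z=33.0): low=0.42, low=0.50; AND[max(0, a+b−1)] → w = 0.00
Weighted average = (0.87·5.0 + 0.65·34.0 + 0.20·57.0 + 0.00·33.0) / (0.87 + 0.65 + 0.20 + 0.00)
  = 37.8500 / 1.7200 = 22.006

22.006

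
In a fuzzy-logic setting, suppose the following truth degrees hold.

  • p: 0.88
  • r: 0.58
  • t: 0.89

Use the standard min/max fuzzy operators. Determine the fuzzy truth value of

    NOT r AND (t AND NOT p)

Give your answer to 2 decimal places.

NOT r = 1 − 0.58 = 0.42
NOT p = 1 − 0.88 = 0.12
t AND NOT p = min(a, b) on (0.89, 0.12) = 0.12
NOT r AND (t AND NOT p) = min(a, b) on (0.42, 0.12) = 0.12

0.12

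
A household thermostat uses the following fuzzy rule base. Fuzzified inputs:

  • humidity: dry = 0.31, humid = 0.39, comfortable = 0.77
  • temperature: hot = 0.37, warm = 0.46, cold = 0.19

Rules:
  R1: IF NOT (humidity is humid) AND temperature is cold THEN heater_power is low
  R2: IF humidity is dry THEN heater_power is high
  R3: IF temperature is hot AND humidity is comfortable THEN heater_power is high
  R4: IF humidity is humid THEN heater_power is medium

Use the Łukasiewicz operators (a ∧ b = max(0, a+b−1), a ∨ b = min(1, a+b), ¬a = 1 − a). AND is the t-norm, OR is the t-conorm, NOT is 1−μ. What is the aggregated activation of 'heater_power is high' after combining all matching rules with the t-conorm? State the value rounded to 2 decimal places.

0.45

R1: ¬humid=1−0.39=0.61, cold=0.19; AND[max(0, a+b−1)] → w = 0.00
R2: dry=0.31 → w = 0.31
R3: hot=0.37, comfortable=0.77; AND[max(0, a+b−1)] → w = 0.14
R4: humid=0.39 → w = 0.39
Rules with consequent 'high': {R2, R3} → strengths 0.31, 0.14
Aggregate via t-conorm [min(1, a+b)]: 0.45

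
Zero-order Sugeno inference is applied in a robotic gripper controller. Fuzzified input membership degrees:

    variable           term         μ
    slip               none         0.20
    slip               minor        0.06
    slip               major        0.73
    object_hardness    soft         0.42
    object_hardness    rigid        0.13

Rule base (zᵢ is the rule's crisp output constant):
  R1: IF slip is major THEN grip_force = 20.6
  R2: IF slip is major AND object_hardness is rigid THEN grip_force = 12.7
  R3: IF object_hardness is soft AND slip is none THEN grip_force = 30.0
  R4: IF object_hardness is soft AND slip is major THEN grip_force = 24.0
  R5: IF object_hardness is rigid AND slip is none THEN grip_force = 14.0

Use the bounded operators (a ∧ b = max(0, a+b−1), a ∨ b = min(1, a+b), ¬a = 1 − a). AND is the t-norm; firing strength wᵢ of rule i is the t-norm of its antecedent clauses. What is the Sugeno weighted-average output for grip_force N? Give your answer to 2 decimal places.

R1 (z=20.6): major=0.73 → w = 0.73
R2 (z=12.7): major=0.73, rigid=0.13; AND[max(0, a+b−1)] → w = 0.00
R3 (z=30.0): soft=0.42, none=0.20; AND[max(0, a+b−1)] → w = 0.00
R4 (z=24.0): soft=0.42, major=0.73; AND[max(0, a+b−1)] → w = 0.15
R5 (z=14.0): rigid=0.13, none=0.20; AND[max(0, a+b−1)] → w = 0.00
Weighted average = (0.73·20.6 + 0.00·12.7 + 0.00·30.0 + 0.15·24.0 + 0.00·14.0) / (0.73 + 0.00 + 0.00 + 0.15 + 0.00)
  = 18.6380 / 0.8800 = 21.18

21.18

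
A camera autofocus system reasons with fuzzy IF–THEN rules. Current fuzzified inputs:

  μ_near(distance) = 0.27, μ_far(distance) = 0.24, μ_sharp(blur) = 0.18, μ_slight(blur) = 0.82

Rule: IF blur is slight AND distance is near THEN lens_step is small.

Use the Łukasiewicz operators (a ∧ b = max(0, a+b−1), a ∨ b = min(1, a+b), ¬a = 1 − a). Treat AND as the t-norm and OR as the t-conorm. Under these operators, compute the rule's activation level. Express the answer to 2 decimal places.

0.09

firing strength: slight=0.82, near=0.27; AND[max(0, a+b−1)] → w = 0.09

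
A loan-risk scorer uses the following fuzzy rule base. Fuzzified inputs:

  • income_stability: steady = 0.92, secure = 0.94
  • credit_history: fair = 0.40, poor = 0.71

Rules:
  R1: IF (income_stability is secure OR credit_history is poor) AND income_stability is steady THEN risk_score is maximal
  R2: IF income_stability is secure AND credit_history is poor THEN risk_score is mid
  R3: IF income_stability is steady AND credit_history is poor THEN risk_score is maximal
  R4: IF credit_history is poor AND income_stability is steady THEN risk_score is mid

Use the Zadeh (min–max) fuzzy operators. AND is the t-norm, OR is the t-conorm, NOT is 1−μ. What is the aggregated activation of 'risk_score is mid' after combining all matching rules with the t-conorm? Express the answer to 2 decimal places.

0.71

R1: (secure=0.94 OR poor=0.71) = 0.94; AND[min(a, b)] with steady=0.92 → w = 0.92
R2: secure=0.94, poor=0.71; AND[min(a, b)] → w = 0.71
R3: steady=0.92, poor=0.71; AND[min(a, b)] → w = 0.71
R4: poor=0.71, steady=0.92; AND[min(a, b)] → w = 0.71
Rules with consequent 'mid': {R2, R4} → strengths 0.71, 0.71
Aggregate via t-conorm [max(a, b)]: 0.71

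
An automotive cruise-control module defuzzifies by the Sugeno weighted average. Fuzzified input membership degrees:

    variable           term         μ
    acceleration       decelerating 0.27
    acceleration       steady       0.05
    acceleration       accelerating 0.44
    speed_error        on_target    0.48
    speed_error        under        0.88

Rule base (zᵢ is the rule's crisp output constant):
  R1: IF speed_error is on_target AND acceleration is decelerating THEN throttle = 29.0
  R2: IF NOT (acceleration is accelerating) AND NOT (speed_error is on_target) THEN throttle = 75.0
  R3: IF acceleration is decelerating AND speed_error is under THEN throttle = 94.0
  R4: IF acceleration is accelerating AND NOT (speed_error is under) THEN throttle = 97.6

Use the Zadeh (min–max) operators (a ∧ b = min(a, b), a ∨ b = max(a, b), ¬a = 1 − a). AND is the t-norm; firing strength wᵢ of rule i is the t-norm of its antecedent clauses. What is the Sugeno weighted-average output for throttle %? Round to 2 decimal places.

71.12

R1 (z=29.0): on_target=0.48, decelerating=0.27; AND[min(a, b)] → w = 0.27
R2 (z=75.0): ¬accelerating=1−0.44=0.56, ¬on_target=1−0.48=0.52; AND[min(a, b)] → w = 0.52
R3 (z=94.0): decelerating=0.27, under=0.88; AND[min(a, b)] → w = 0.27
R4 (z=97.6): accelerating=0.44, ¬under=1−0.88=0.12; AND[min(a, b)] → w = 0.12
Weighted average = (0.27·29.0 + 0.52·75.0 + 0.27·94.0 + 0.12·97.6) / (0.27 + 0.52 + 0.27 + 0.12)
  = 83.9220 / 1.1800 = 71.12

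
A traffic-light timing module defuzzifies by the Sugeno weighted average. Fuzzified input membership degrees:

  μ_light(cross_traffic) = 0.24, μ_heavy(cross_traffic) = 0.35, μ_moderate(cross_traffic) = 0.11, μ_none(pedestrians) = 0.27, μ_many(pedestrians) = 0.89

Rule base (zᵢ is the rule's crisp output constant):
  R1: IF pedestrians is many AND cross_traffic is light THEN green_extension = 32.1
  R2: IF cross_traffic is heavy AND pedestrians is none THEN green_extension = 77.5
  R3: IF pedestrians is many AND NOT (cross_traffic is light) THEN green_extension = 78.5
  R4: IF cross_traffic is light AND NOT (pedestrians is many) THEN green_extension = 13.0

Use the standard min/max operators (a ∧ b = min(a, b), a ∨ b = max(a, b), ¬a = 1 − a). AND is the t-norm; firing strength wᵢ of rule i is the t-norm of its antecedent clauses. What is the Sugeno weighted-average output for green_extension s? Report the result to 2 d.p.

R1 (z=32.1): many=0.89, light=0.24; AND[min(a, b)] → w = 0.24
R2 (z=77.5): heavy=0.35, none=0.27; AND[min(a, b)] → w = 0.27
R3 (z=78.5): many=0.89, ¬light=1−0.24=0.76; AND[min(a, b)] → w = 0.76
R4 (z=13.0): light=0.24, ¬many=1−0.89=0.11; AND[min(a, b)] → w = 0.11
Weighted average = (0.24·32.1 + 0.27·77.5 + 0.76·78.5 + 0.11·13.0) / (0.24 + 0.27 + 0.76 + 0.11)
  = 89.7190 / 1.3800 = 65.01

65.01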